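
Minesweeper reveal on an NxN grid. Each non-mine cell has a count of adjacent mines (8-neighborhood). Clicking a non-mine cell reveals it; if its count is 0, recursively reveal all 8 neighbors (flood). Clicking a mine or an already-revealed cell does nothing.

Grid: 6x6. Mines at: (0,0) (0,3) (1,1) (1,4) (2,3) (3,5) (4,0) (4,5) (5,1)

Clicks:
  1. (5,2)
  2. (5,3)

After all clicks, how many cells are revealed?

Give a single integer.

Answer: 9

Derivation:
Click 1 (5,2) count=1: revealed 1 new [(5,2)] -> total=1
Click 2 (5,3) count=0: revealed 8 new [(3,2) (3,3) (3,4) (4,2) (4,3) (4,4) (5,3) (5,4)] -> total=9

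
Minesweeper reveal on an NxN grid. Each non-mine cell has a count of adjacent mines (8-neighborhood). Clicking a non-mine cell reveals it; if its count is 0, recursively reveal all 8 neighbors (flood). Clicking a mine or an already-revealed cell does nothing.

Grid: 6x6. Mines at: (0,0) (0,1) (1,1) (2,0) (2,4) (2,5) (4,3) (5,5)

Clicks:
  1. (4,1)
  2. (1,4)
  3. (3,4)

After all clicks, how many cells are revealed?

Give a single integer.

Click 1 (4,1) count=0: revealed 9 new [(3,0) (3,1) (3,2) (4,0) (4,1) (4,2) (5,0) (5,1) (5,2)] -> total=9
Click 2 (1,4) count=2: revealed 1 new [(1,4)] -> total=10
Click 3 (3,4) count=3: revealed 1 new [(3,4)] -> total=11

Answer: 11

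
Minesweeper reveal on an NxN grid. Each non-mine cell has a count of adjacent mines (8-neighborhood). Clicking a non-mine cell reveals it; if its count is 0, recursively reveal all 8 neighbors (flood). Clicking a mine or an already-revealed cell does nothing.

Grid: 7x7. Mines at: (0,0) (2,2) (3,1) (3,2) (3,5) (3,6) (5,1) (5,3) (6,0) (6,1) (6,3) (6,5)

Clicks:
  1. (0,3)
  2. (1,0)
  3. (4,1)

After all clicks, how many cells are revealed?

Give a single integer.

Answer: 18

Derivation:
Click 1 (0,3) count=0: revealed 16 new [(0,1) (0,2) (0,3) (0,4) (0,5) (0,6) (1,1) (1,2) (1,3) (1,4) (1,5) (1,6) (2,3) (2,4) (2,5) (2,6)] -> total=16
Click 2 (1,0) count=1: revealed 1 new [(1,0)] -> total=17
Click 3 (4,1) count=3: revealed 1 new [(4,1)] -> total=18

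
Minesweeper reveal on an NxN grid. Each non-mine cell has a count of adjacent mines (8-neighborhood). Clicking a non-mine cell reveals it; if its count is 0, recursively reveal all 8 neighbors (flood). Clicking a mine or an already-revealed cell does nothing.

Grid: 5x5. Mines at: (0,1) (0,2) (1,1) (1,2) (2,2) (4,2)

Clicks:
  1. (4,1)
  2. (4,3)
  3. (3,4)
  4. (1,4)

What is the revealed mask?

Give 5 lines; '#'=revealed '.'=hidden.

Click 1 (4,1) count=1: revealed 1 new [(4,1)] -> total=1
Click 2 (4,3) count=1: revealed 1 new [(4,3)] -> total=2
Click 3 (3,4) count=0: revealed 9 new [(0,3) (0,4) (1,3) (1,4) (2,3) (2,4) (3,3) (3,4) (4,4)] -> total=11
Click 4 (1,4) count=0: revealed 0 new [(none)] -> total=11

Answer: ...##
...##
...##
...##
.#.##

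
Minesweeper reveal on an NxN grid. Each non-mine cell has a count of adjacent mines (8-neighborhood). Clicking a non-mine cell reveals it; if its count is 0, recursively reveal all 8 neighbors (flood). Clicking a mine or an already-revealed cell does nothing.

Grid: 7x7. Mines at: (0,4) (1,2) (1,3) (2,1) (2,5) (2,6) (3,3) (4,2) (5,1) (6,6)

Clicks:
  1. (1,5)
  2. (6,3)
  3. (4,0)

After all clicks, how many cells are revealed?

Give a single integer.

Click 1 (1,5) count=3: revealed 1 new [(1,5)] -> total=1
Click 2 (6,3) count=0: revealed 16 new [(3,4) (3,5) (3,6) (4,3) (4,4) (4,5) (4,6) (5,2) (5,3) (5,4) (5,5) (5,6) (6,2) (6,3) (6,4) (6,5)] -> total=17
Click 3 (4,0) count=1: revealed 1 new [(4,0)] -> total=18

Answer: 18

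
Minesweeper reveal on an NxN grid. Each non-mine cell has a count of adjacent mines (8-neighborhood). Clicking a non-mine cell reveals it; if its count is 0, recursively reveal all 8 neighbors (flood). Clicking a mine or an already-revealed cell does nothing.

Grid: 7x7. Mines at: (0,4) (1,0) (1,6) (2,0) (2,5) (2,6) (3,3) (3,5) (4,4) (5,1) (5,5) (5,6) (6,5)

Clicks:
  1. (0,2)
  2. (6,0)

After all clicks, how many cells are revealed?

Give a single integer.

Click 1 (0,2) count=0: revealed 9 new [(0,1) (0,2) (0,3) (1,1) (1,2) (1,3) (2,1) (2,2) (2,3)] -> total=9
Click 2 (6,0) count=1: revealed 1 new [(6,0)] -> total=10

Answer: 10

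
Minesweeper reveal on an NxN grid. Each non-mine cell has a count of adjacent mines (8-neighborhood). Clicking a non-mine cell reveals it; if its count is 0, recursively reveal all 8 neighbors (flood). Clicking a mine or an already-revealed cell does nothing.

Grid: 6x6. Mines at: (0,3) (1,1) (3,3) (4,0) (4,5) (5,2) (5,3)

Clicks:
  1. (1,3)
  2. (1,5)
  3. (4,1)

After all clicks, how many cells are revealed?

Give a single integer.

Click 1 (1,3) count=1: revealed 1 new [(1,3)] -> total=1
Click 2 (1,5) count=0: revealed 8 new [(0,4) (0,5) (1,4) (1,5) (2,4) (2,5) (3,4) (3,5)] -> total=9
Click 3 (4,1) count=2: revealed 1 new [(4,1)] -> total=10

Answer: 10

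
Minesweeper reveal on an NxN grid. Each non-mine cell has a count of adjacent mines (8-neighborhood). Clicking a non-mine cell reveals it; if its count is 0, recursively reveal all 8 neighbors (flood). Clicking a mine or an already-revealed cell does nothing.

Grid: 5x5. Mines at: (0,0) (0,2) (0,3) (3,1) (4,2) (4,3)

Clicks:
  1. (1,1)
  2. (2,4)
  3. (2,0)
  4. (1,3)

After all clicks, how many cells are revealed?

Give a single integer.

Answer: 11

Derivation:
Click 1 (1,1) count=2: revealed 1 new [(1,1)] -> total=1
Click 2 (2,4) count=0: revealed 9 new [(1,2) (1,3) (1,4) (2,2) (2,3) (2,4) (3,2) (3,3) (3,4)] -> total=10
Click 3 (2,0) count=1: revealed 1 new [(2,0)] -> total=11
Click 4 (1,3) count=2: revealed 0 new [(none)] -> total=11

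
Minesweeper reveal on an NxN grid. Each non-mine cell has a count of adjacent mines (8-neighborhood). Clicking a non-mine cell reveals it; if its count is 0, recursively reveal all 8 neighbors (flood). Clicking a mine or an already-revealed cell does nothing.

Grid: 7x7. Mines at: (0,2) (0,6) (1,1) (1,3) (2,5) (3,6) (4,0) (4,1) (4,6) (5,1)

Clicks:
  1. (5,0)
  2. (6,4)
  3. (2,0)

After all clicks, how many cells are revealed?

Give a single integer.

Click 1 (5,0) count=3: revealed 1 new [(5,0)] -> total=1
Click 2 (6,4) count=0: revealed 21 new [(2,2) (2,3) (2,4) (3,2) (3,3) (3,4) (3,5) (4,2) (4,3) (4,4) (4,5) (5,2) (5,3) (5,4) (5,5) (5,6) (6,2) (6,3) (6,4) (6,5) (6,6)] -> total=22
Click 3 (2,0) count=1: revealed 1 new [(2,0)] -> total=23

Answer: 23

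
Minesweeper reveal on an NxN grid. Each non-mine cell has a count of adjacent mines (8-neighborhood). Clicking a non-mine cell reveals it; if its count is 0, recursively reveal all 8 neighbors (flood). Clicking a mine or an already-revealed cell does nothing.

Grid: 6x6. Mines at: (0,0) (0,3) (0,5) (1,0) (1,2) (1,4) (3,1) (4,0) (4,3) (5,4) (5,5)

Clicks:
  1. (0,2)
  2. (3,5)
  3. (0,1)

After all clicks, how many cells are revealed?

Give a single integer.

Answer: 8

Derivation:
Click 1 (0,2) count=2: revealed 1 new [(0,2)] -> total=1
Click 2 (3,5) count=0: revealed 6 new [(2,4) (2,5) (3,4) (3,5) (4,4) (4,5)] -> total=7
Click 3 (0,1) count=3: revealed 1 new [(0,1)] -> total=8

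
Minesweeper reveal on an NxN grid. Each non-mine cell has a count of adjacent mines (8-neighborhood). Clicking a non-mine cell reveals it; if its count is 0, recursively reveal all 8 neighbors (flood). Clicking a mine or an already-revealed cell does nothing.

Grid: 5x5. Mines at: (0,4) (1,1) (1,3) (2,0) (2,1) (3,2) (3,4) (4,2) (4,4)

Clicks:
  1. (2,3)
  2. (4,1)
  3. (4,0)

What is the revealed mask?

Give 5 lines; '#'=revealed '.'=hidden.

Click 1 (2,3) count=3: revealed 1 new [(2,3)] -> total=1
Click 2 (4,1) count=2: revealed 1 new [(4,1)] -> total=2
Click 3 (4,0) count=0: revealed 3 new [(3,0) (3,1) (4,0)] -> total=5

Answer: .....
.....
...#.
##...
##...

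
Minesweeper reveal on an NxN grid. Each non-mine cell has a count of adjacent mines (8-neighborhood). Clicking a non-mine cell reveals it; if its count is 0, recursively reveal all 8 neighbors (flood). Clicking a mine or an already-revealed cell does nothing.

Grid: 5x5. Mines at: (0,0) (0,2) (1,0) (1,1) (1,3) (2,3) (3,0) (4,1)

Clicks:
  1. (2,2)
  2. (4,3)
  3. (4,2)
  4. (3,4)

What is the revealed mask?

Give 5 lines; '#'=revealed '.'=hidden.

Answer: .....
.....
..#..
..###
..###

Derivation:
Click 1 (2,2) count=3: revealed 1 new [(2,2)] -> total=1
Click 2 (4,3) count=0: revealed 6 new [(3,2) (3,3) (3,4) (4,2) (4,3) (4,4)] -> total=7
Click 3 (4,2) count=1: revealed 0 new [(none)] -> total=7
Click 4 (3,4) count=1: revealed 0 new [(none)] -> total=7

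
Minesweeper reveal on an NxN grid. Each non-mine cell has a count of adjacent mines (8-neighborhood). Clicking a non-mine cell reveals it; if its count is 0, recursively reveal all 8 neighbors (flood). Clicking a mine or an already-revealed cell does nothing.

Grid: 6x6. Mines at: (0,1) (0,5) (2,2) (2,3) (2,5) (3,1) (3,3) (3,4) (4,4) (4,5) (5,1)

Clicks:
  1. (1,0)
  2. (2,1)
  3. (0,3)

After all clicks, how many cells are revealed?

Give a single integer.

Click 1 (1,0) count=1: revealed 1 new [(1,0)] -> total=1
Click 2 (2,1) count=2: revealed 1 new [(2,1)] -> total=2
Click 3 (0,3) count=0: revealed 6 new [(0,2) (0,3) (0,4) (1,2) (1,3) (1,4)] -> total=8

Answer: 8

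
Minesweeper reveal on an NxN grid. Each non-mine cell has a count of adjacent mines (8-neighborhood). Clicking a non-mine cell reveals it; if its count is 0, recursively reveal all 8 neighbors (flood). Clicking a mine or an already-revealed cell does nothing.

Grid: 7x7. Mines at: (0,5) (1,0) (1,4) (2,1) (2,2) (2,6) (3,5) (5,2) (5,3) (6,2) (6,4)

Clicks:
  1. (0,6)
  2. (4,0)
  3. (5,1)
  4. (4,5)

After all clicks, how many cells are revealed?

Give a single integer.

Click 1 (0,6) count=1: revealed 1 new [(0,6)] -> total=1
Click 2 (4,0) count=0: revealed 8 new [(3,0) (3,1) (4,0) (4,1) (5,0) (5,1) (6,0) (6,1)] -> total=9
Click 3 (5,1) count=2: revealed 0 new [(none)] -> total=9
Click 4 (4,5) count=1: revealed 1 new [(4,5)] -> total=10

Answer: 10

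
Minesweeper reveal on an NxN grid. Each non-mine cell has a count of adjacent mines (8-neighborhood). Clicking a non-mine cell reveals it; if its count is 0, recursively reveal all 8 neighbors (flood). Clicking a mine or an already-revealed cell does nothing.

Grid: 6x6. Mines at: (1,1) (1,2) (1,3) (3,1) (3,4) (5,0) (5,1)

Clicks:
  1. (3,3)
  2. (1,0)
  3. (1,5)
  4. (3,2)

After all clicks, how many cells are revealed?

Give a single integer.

Answer: 9

Derivation:
Click 1 (3,3) count=1: revealed 1 new [(3,3)] -> total=1
Click 2 (1,0) count=1: revealed 1 new [(1,0)] -> total=2
Click 3 (1,5) count=0: revealed 6 new [(0,4) (0,5) (1,4) (1,5) (2,4) (2,5)] -> total=8
Click 4 (3,2) count=1: revealed 1 new [(3,2)] -> total=9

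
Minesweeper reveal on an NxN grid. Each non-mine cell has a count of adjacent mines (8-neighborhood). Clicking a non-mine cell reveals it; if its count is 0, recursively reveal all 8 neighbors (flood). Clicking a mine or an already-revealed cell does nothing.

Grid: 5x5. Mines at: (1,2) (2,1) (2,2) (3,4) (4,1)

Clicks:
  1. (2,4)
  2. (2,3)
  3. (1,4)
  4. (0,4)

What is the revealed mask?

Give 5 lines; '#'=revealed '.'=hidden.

Click 1 (2,4) count=1: revealed 1 new [(2,4)] -> total=1
Click 2 (2,3) count=3: revealed 1 new [(2,3)] -> total=2
Click 3 (1,4) count=0: revealed 4 new [(0,3) (0,4) (1,3) (1,4)] -> total=6
Click 4 (0,4) count=0: revealed 0 new [(none)] -> total=6

Answer: ...##
...##
...##
.....
.....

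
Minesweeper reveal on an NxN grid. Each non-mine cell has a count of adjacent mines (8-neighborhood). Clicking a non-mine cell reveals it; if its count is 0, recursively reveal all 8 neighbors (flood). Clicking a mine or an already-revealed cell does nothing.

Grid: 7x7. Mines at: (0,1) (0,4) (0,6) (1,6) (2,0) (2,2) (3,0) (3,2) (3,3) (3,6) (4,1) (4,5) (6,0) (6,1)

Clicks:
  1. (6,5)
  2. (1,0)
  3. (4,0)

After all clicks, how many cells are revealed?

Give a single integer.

Answer: 15

Derivation:
Click 1 (6,5) count=0: revealed 13 new [(4,2) (4,3) (4,4) (5,2) (5,3) (5,4) (5,5) (5,6) (6,2) (6,3) (6,4) (6,5) (6,6)] -> total=13
Click 2 (1,0) count=2: revealed 1 new [(1,0)] -> total=14
Click 3 (4,0) count=2: revealed 1 new [(4,0)] -> total=15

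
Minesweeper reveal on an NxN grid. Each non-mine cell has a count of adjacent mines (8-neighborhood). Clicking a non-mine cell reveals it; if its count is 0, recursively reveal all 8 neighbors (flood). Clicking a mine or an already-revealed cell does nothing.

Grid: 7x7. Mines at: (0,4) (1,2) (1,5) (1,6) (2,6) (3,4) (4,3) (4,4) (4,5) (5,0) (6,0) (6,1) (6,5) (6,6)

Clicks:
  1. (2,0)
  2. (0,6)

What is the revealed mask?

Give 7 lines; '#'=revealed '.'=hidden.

Click 1 (2,0) count=0: revealed 13 new [(0,0) (0,1) (1,0) (1,1) (2,0) (2,1) (2,2) (3,0) (3,1) (3,2) (4,0) (4,1) (4,2)] -> total=13
Click 2 (0,6) count=2: revealed 1 new [(0,6)] -> total=14

Answer: ##....#
##.....
###....
###....
###....
.......
.......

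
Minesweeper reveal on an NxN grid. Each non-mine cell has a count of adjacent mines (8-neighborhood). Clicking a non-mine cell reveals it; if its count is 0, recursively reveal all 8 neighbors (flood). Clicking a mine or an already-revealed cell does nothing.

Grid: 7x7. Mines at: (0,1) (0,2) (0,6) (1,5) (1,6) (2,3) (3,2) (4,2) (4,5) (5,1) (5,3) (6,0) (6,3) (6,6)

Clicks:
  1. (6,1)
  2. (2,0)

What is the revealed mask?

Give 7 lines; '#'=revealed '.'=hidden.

Answer: .......
##.....
##.....
##.....
##.....
.......
.#.....

Derivation:
Click 1 (6,1) count=2: revealed 1 new [(6,1)] -> total=1
Click 2 (2,0) count=0: revealed 8 new [(1,0) (1,1) (2,0) (2,1) (3,0) (3,1) (4,0) (4,1)] -> total=9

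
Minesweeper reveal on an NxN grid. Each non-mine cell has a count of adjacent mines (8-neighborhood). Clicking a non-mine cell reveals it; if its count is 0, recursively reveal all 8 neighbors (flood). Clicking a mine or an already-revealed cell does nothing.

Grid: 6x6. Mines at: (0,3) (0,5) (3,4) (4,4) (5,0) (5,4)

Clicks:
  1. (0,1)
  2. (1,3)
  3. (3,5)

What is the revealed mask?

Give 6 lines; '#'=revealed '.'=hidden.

Click 1 (0,1) count=0: revealed 22 new [(0,0) (0,1) (0,2) (1,0) (1,1) (1,2) (1,3) (2,0) (2,1) (2,2) (2,3) (3,0) (3,1) (3,2) (3,3) (4,0) (4,1) (4,2) (4,3) (5,1) (5,2) (5,3)] -> total=22
Click 2 (1,3) count=1: revealed 0 new [(none)] -> total=22
Click 3 (3,5) count=2: revealed 1 new [(3,5)] -> total=23

Answer: ###...
####..
####..
####.#
####..
.###..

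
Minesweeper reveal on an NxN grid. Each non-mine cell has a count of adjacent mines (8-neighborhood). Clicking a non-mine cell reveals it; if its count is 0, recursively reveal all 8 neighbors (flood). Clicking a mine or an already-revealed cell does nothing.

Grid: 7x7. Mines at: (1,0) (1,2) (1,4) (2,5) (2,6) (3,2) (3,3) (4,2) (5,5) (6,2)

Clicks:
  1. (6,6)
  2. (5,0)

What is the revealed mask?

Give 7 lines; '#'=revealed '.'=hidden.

Answer: .......
.......
##.....
##.....
##.....
##.....
##....#

Derivation:
Click 1 (6,6) count=1: revealed 1 new [(6,6)] -> total=1
Click 2 (5,0) count=0: revealed 10 new [(2,0) (2,1) (3,0) (3,1) (4,0) (4,1) (5,0) (5,1) (6,0) (6,1)] -> total=11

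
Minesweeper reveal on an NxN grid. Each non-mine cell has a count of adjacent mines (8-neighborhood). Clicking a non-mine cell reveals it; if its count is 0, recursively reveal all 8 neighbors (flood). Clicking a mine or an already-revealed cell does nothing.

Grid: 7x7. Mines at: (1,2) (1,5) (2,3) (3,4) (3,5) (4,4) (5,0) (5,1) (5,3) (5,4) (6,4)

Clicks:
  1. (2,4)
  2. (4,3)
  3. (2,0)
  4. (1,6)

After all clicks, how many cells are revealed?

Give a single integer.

Click 1 (2,4) count=4: revealed 1 new [(2,4)] -> total=1
Click 2 (4,3) count=4: revealed 1 new [(4,3)] -> total=2
Click 3 (2,0) count=0: revealed 13 new [(0,0) (0,1) (1,0) (1,1) (2,0) (2,1) (2,2) (3,0) (3,1) (3,2) (4,0) (4,1) (4,2)] -> total=15
Click 4 (1,6) count=1: revealed 1 new [(1,6)] -> total=16

Answer: 16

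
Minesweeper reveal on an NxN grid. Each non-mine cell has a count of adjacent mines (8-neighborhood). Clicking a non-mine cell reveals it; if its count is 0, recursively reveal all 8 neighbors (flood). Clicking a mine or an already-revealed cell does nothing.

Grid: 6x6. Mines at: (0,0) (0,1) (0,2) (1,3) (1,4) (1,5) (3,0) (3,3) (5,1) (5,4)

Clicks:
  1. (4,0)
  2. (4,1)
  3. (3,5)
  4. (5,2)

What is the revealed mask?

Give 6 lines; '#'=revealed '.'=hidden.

Click 1 (4,0) count=2: revealed 1 new [(4,0)] -> total=1
Click 2 (4,1) count=2: revealed 1 new [(4,1)] -> total=2
Click 3 (3,5) count=0: revealed 6 new [(2,4) (2,5) (3,4) (3,5) (4,4) (4,5)] -> total=8
Click 4 (5,2) count=1: revealed 1 new [(5,2)] -> total=9

Answer: ......
......
....##
....##
##..##
..#...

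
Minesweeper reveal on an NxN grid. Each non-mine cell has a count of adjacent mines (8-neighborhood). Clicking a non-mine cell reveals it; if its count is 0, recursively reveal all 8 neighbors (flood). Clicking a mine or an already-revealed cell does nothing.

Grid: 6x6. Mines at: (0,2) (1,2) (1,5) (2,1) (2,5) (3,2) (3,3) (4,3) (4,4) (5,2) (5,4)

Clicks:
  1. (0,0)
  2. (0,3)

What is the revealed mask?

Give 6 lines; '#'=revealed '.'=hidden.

Click 1 (0,0) count=0: revealed 4 new [(0,0) (0,1) (1,0) (1,1)] -> total=4
Click 2 (0,3) count=2: revealed 1 new [(0,3)] -> total=5

Answer: ##.#..
##....
......
......
......
......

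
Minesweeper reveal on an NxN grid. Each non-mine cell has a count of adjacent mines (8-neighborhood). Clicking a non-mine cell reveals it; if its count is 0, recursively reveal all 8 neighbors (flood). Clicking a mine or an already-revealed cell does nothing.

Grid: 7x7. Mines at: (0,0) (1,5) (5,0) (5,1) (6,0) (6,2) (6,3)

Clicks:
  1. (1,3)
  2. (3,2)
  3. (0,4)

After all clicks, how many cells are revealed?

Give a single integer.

Answer: 38

Derivation:
Click 1 (1,3) count=0: revealed 38 new [(0,1) (0,2) (0,3) (0,4) (1,0) (1,1) (1,2) (1,3) (1,4) (2,0) (2,1) (2,2) (2,3) (2,4) (2,5) (2,6) (3,0) (3,1) (3,2) (3,3) (3,4) (3,5) (3,6) (4,0) (4,1) (4,2) (4,3) (4,4) (4,5) (4,6) (5,2) (5,3) (5,4) (5,5) (5,6) (6,4) (6,5) (6,6)] -> total=38
Click 2 (3,2) count=0: revealed 0 new [(none)] -> total=38
Click 3 (0,4) count=1: revealed 0 new [(none)] -> total=38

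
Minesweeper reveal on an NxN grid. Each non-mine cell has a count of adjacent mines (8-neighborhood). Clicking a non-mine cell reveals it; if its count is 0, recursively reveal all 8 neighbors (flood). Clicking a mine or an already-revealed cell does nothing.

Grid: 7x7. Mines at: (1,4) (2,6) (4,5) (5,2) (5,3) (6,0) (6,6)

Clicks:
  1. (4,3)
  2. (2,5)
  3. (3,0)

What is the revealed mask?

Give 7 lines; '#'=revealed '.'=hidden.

Answer: ####...
####...
######.
#####..
#####..
##.....
.......

Derivation:
Click 1 (4,3) count=2: revealed 1 new [(4,3)] -> total=1
Click 2 (2,5) count=2: revealed 1 new [(2,5)] -> total=2
Click 3 (3,0) count=0: revealed 24 new [(0,0) (0,1) (0,2) (0,3) (1,0) (1,1) (1,2) (1,3) (2,0) (2,1) (2,2) (2,3) (2,4) (3,0) (3,1) (3,2) (3,3) (3,4) (4,0) (4,1) (4,2) (4,4) (5,0) (5,1)] -> total=26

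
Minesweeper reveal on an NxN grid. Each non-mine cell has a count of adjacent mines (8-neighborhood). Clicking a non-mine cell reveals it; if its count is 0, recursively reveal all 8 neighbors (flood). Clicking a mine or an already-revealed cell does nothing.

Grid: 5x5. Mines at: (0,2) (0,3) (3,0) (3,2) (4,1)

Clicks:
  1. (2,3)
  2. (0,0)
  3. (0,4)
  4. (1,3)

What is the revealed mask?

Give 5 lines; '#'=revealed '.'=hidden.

Click 1 (2,3) count=1: revealed 1 new [(2,3)] -> total=1
Click 2 (0,0) count=0: revealed 6 new [(0,0) (0,1) (1,0) (1,1) (2,0) (2,1)] -> total=7
Click 3 (0,4) count=1: revealed 1 new [(0,4)] -> total=8
Click 4 (1,3) count=2: revealed 1 new [(1,3)] -> total=9

Answer: ##..#
##.#.
##.#.
.....
.....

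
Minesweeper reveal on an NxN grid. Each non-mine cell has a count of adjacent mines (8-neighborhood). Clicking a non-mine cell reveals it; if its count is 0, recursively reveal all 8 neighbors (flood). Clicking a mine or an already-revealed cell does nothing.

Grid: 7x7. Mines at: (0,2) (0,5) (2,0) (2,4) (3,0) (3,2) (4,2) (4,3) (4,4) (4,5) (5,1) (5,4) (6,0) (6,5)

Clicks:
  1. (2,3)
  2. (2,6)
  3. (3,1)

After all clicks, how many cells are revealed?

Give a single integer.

Answer: 8

Derivation:
Click 1 (2,3) count=2: revealed 1 new [(2,3)] -> total=1
Click 2 (2,6) count=0: revealed 6 new [(1,5) (1,6) (2,5) (2,6) (3,5) (3,6)] -> total=7
Click 3 (3,1) count=4: revealed 1 new [(3,1)] -> total=8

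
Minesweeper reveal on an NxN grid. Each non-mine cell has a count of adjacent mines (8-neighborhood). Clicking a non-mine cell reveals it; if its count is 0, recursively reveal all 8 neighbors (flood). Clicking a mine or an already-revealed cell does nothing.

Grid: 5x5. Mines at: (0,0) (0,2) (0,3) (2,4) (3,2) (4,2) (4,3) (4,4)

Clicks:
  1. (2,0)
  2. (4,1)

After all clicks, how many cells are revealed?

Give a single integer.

Click 1 (2,0) count=0: revealed 8 new [(1,0) (1,1) (2,0) (2,1) (3,0) (3,1) (4,0) (4,1)] -> total=8
Click 2 (4,1) count=2: revealed 0 new [(none)] -> total=8

Answer: 8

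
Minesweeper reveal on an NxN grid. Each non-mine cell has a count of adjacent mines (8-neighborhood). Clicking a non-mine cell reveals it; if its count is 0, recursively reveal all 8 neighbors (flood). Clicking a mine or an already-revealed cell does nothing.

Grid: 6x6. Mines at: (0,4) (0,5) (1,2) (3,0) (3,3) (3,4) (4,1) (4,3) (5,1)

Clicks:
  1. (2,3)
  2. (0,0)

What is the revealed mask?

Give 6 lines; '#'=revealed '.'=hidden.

Click 1 (2,3) count=3: revealed 1 new [(2,3)] -> total=1
Click 2 (0,0) count=0: revealed 6 new [(0,0) (0,1) (1,0) (1,1) (2,0) (2,1)] -> total=7

Answer: ##....
##....
##.#..
......
......
......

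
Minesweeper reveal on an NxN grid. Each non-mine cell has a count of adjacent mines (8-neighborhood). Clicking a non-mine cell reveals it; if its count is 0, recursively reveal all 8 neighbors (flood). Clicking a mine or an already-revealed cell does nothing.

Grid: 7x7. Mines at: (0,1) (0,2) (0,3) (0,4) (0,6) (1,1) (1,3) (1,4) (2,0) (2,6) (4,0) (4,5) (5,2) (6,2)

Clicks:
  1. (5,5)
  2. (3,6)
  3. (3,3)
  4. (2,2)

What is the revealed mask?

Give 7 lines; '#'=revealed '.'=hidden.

Click 1 (5,5) count=1: revealed 1 new [(5,5)] -> total=1
Click 2 (3,6) count=2: revealed 1 new [(3,6)] -> total=2
Click 3 (3,3) count=0: revealed 12 new [(2,1) (2,2) (2,3) (2,4) (3,1) (3,2) (3,3) (3,4) (4,1) (4,2) (4,3) (4,4)] -> total=14
Click 4 (2,2) count=2: revealed 0 new [(none)] -> total=14

Answer: .......
.......
.####..
.####.#
.####..
.....#.
.......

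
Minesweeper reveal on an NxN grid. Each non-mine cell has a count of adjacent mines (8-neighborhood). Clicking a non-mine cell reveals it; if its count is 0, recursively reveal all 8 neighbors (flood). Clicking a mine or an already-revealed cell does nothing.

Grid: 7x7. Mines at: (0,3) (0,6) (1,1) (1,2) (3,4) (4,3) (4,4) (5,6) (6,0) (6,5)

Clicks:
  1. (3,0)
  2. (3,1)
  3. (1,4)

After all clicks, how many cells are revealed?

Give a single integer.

Click 1 (3,0) count=0: revealed 12 new [(2,0) (2,1) (2,2) (3,0) (3,1) (3,2) (4,0) (4,1) (4,2) (5,0) (5,1) (5,2)] -> total=12
Click 2 (3,1) count=0: revealed 0 new [(none)] -> total=12
Click 3 (1,4) count=1: revealed 1 new [(1,4)] -> total=13

Answer: 13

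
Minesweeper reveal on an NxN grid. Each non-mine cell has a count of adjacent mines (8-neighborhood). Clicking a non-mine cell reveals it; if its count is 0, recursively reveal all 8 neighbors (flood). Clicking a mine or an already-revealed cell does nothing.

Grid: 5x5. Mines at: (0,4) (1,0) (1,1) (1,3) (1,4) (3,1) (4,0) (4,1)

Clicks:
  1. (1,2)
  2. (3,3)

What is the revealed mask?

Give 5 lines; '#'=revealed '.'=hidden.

Answer: .....
..#..
..###
..###
..###

Derivation:
Click 1 (1,2) count=2: revealed 1 new [(1,2)] -> total=1
Click 2 (3,3) count=0: revealed 9 new [(2,2) (2,3) (2,4) (3,2) (3,3) (3,4) (4,2) (4,3) (4,4)] -> total=10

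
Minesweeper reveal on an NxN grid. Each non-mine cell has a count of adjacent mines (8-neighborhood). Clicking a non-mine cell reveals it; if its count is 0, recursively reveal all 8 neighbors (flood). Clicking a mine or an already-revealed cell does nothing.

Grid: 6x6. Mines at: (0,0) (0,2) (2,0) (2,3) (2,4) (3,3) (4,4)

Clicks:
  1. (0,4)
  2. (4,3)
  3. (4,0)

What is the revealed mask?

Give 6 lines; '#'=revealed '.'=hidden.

Click 1 (0,4) count=0: revealed 6 new [(0,3) (0,4) (0,5) (1,3) (1,4) (1,5)] -> total=6
Click 2 (4,3) count=2: revealed 1 new [(4,3)] -> total=7
Click 3 (4,0) count=0: revealed 10 new [(3,0) (3,1) (3,2) (4,0) (4,1) (4,2) (5,0) (5,1) (5,2) (5,3)] -> total=17

Answer: ...###
...###
......
###...
####..
####..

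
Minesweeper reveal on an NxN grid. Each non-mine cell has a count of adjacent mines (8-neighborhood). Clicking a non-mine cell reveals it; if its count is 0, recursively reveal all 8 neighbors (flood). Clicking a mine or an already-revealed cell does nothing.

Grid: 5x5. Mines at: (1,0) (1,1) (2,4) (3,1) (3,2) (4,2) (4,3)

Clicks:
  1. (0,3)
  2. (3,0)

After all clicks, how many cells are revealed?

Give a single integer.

Answer: 7

Derivation:
Click 1 (0,3) count=0: revealed 6 new [(0,2) (0,3) (0,4) (1,2) (1,3) (1,4)] -> total=6
Click 2 (3,0) count=1: revealed 1 new [(3,0)] -> total=7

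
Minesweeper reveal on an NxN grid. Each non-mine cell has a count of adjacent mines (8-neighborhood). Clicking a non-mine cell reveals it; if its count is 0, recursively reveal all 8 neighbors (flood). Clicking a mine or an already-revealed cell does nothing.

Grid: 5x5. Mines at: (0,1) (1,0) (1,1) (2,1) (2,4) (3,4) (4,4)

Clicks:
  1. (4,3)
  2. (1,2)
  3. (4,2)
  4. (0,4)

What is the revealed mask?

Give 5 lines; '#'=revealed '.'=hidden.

Answer: ..###
..###
.....
####.
####.

Derivation:
Click 1 (4,3) count=2: revealed 1 new [(4,3)] -> total=1
Click 2 (1,2) count=3: revealed 1 new [(1,2)] -> total=2
Click 3 (4,2) count=0: revealed 7 new [(3,0) (3,1) (3,2) (3,3) (4,0) (4,1) (4,2)] -> total=9
Click 4 (0,4) count=0: revealed 5 new [(0,2) (0,3) (0,4) (1,3) (1,4)] -> total=14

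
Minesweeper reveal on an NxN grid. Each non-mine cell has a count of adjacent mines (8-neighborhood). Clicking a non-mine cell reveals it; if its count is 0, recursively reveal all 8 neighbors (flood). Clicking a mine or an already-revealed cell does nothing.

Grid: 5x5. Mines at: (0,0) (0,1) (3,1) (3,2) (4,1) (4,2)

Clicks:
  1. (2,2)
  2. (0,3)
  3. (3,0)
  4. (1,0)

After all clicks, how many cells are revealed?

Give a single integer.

Answer: 15

Derivation:
Click 1 (2,2) count=2: revealed 1 new [(2,2)] -> total=1
Click 2 (0,3) count=0: revealed 12 new [(0,2) (0,3) (0,4) (1,2) (1,3) (1,4) (2,3) (2,4) (3,3) (3,4) (4,3) (4,4)] -> total=13
Click 3 (3,0) count=2: revealed 1 new [(3,0)] -> total=14
Click 4 (1,0) count=2: revealed 1 new [(1,0)] -> total=15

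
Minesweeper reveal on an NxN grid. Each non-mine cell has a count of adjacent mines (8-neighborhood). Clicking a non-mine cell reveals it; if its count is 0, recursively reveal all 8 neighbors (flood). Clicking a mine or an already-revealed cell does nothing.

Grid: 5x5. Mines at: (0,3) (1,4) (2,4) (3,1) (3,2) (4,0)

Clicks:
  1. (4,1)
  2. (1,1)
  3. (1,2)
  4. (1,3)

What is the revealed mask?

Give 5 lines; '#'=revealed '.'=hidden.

Answer: ###..
####.
###..
.....
.#...

Derivation:
Click 1 (4,1) count=3: revealed 1 new [(4,1)] -> total=1
Click 2 (1,1) count=0: revealed 9 new [(0,0) (0,1) (0,2) (1,0) (1,1) (1,2) (2,0) (2,1) (2,2)] -> total=10
Click 3 (1,2) count=1: revealed 0 new [(none)] -> total=10
Click 4 (1,3) count=3: revealed 1 new [(1,3)] -> total=11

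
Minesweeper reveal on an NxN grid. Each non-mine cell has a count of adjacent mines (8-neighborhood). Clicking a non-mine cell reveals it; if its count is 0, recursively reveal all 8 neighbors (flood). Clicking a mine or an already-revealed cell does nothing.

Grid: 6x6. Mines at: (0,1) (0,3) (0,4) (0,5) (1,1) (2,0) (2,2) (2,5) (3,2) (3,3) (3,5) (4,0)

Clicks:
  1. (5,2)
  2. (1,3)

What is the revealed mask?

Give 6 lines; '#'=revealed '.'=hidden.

Click 1 (5,2) count=0: revealed 10 new [(4,1) (4,2) (4,3) (4,4) (4,5) (5,1) (5,2) (5,3) (5,4) (5,5)] -> total=10
Click 2 (1,3) count=3: revealed 1 new [(1,3)] -> total=11

Answer: ......
...#..
......
......
.#####
.#####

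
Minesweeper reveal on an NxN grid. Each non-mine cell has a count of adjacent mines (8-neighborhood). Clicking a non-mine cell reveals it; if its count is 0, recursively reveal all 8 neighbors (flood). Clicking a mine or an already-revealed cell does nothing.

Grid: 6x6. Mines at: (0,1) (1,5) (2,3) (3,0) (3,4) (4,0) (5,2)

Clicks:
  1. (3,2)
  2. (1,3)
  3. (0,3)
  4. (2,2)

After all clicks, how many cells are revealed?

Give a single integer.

Click 1 (3,2) count=1: revealed 1 new [(3,2)] -> total=1
Click 2 (1,3) count=1: revealed 1 new [(1,3)] -> total=2
Click 3 (0,3) count=0: revealed 5 new [(0,2) (0,3) (0,4) (1,2) (1,4)] -> total=7
Click 4 (2,2) count=1: revealed 1 new [(2,2)] -> total=8

Answer: 8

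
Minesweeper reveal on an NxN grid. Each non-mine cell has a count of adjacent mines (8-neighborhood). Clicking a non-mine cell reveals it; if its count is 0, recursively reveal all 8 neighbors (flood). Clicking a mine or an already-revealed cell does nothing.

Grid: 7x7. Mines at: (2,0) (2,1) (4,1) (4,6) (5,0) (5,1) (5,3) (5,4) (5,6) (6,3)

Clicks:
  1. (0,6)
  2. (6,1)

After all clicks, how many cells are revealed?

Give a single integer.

Click 1 (0,6) count=0: revealed 28 new [(0,0) (0,1) (0,2) (0,3) (0,4) (0,5) (0,6) (1,0) (1,1) (1,2) (1,3) (1,4) (1,5) (1,6) (2,2) (2,3) (2,4) (2,5) (2,6) (3,2) (3,3) (3,4) (3,5) (3,6) (4,2) (4,3) (4,4) (4,5)] -> total=28
Click 2 (6,1) count=2: revealed 1 new [(6,1)] -> total=29

Answer: 29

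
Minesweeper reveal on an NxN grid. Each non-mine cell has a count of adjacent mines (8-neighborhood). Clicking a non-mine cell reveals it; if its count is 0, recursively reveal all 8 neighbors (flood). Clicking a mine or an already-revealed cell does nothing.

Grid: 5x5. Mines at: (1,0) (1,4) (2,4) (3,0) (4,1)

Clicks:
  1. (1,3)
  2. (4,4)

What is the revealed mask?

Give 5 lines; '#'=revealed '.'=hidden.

Answer: .....
...#.
.....
..###
..###

Derivation:
Click 1 (1,3) count=2: revealed 1 new [(1,3)] -> total=1
Click 2 (4,4) count=0: revealed 6 new [(3,2) (3,3) (3,4) (4,2) (4,3) (4,4)] -> total=7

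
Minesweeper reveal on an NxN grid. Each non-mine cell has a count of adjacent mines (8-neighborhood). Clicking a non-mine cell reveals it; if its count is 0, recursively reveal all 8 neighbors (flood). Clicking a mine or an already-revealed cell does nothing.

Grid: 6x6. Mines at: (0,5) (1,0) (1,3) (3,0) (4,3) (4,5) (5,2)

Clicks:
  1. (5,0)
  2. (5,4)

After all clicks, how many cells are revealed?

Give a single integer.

Click 1 (5,0) count=0: revealed 4 new [(4,0) (4,1) (5,0) (5,1)] -> total=4
Click 2 (5,4) count=2: revealed 1 new [(5,4)] -> total=5

Answer: 5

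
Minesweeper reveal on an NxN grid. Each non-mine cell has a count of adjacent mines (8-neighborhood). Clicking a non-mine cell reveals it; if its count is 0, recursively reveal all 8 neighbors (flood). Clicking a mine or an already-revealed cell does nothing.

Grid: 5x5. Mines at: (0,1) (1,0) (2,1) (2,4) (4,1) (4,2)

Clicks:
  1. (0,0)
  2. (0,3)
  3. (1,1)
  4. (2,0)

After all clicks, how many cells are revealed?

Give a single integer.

Answer: 9

Derivation:
Click 1 (0,0) count=2: revealed 1 new [(0,0)] -> total=1
Click 2 (0,3) count=0: revealed 6 new [(0,2) (0,3) (0,4) (1,2) (1,3) (1,4)] -> total=7
Click 3 (1,1) count=3: revealed 1 new [(1,1)] -> total=8
Click 4 (2,0) count=2: revealed 1 new [(2,0)] -> total=9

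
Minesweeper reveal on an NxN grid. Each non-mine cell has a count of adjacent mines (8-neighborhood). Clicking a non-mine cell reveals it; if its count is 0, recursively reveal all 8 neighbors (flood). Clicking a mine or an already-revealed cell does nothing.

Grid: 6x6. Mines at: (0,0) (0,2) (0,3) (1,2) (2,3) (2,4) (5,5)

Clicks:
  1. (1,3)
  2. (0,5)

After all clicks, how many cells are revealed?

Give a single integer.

Click 1 (1,3) count=5: revealed 1 new [(1,3)] -> total=1
Click 2 (0,5) count=0: revealed 4 new [(0,4) (0,5) (1,4) (1,5)] -> total=5

Answer: 5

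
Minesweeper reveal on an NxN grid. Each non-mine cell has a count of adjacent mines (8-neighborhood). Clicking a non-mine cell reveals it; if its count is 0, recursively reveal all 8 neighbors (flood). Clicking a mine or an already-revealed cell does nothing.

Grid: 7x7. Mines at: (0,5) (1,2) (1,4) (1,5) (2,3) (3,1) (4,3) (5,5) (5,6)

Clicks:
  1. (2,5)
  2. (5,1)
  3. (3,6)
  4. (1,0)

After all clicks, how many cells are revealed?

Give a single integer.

Answer: 28

Derivation:
Click 1 (2,5) count=2: revealed 1 new [(2,5)] -> total=1
Click 2 (5,1) count=0: revealed 13 new [(4,0) (4,1) (4,2) (5,0) (5,1) (5,2) (5,3) (5,4) (6,0) (6,1) (6,2) (6,3) (6,4)] -> total=14
Click 3 (3,6) count=0: revealed 8 new [(2,4) (2,6) (3,4) (3,5) (3,6) (4,4) (4,5) (4,6)] -> total=22
Click 4 (1,0) count=0: revealed 6 new [(0,0) (0,1) (1,0) (1,1) (2,0) (2,1)] -> total=28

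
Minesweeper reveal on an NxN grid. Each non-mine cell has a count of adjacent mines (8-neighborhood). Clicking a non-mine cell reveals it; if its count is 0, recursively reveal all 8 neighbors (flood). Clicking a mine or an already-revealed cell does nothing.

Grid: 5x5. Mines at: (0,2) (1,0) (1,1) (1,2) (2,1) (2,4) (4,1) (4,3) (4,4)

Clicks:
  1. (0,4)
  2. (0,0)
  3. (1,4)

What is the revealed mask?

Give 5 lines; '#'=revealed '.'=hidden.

Click 1 (0,4) count=0: revealed 4 new [(0,3) (0,4) (1,3) (1,4)] -> total=4
Click 2 (0,0) count=2: revealed 1 new [(0,0)] -> total=5
Click 3 (1,4) count=1: revealed 0 new [(none)] -> total=5

Answer: #..##
...##
.....
.....
.....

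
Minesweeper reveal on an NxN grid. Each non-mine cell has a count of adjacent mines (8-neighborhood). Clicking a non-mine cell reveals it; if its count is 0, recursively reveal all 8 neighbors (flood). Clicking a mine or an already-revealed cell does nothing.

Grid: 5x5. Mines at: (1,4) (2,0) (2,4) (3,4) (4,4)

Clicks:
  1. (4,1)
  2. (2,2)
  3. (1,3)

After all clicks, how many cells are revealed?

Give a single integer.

Answer: 19

Derivation:
Click 1 (4,1) count=0: revealed 19 new [(0,0) (0,1) (0,2) (0,3) (1,0) (1,1) (1,2) (1,3) (2,1) (2,2) (2,3) (3,0) (3,1) (3,2) (3,3) (4,0) (4,1) (4,2) (4,3)] -> total=19
Click 2 (2,2) count=0: revealed 0 new [(none)] -> total=19
Click 3 (1,3) count=2: revealed 0 new [(none)] -> total=19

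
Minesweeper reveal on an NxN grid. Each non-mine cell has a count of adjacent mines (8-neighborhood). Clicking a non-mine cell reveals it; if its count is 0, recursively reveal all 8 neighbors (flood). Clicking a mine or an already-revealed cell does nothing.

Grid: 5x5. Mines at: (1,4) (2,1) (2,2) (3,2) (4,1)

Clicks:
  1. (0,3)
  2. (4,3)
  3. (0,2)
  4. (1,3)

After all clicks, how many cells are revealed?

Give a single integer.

Answer: 9

Derivation:
Click 1 (0,3) count=1: revealed 1 new [(0,3)] -> total=1
Click 2 (4,3) count=1: revealed 1 new [(4,3)] -> total=2
Click 3 (0,2) count=0: revealed 7 new [(0,0) (0,1) (0,2) (1,0) (1,1) (1,2) (1,3)] -> total=9
Click 4 (1,3) count=2: revealed 0 new [(none)] -> total=9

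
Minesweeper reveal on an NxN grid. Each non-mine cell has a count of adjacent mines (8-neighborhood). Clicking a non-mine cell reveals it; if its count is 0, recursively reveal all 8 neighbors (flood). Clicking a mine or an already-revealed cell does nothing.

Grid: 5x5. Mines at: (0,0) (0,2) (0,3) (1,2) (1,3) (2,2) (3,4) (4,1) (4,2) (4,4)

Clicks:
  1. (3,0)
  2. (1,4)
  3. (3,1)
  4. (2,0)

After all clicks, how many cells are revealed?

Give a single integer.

Answer: 7

Derivation:
Click 1 (3,0) count=1: revealed 1 new [(3,0)] -> total=1
Click 2 (1,4) count=2: revealed 1 new [(1,4)] -> total=2
Click 3 (3,1) count=3: revealed 1 new [(3,1)] -> total=3
Click 4 (2,0) count=0: revealed 4 new [(1,0) (1,1) (2,0) (2,1)] -> total=7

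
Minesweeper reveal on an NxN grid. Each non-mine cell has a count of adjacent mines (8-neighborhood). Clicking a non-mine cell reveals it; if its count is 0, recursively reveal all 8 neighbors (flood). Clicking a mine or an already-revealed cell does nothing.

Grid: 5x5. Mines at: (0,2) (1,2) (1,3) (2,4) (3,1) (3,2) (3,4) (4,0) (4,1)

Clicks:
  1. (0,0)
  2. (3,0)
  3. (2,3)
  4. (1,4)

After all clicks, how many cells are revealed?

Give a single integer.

Click 1 (0,0) count=0: revealed 6 new [(0,0) (0,1) (1,0) (1,1) (2,0) (2,1)] -> total=6
Click 2 (3,0) count=3: revealed 1 new [(3,0)] -> total=7
Click 3 (2,3) count=5: revealed 1 new [(2,3)] -> total=8
Click 4 (1,4) count=2: revealed 1 new [(1,4)] -> total=9

Answer: 9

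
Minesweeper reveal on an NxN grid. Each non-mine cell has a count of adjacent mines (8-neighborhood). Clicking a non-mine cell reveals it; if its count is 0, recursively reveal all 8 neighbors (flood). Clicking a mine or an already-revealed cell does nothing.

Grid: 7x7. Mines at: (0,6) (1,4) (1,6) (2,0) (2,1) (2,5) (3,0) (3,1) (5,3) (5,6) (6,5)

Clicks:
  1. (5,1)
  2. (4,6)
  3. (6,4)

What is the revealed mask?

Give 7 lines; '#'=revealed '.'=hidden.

Click 1 (5,1) count=0: revealed 9 new [(4,0) (4,1) (4,2) (5,0) (5,1) (5,2) (6,0) (6,1) (6,2)] -> total=9
Click 2 (4,6) count=1: revealed 1 new [(4,6)] -> total=10
Click 3 (6,4) count=2: revealed 1 new [(6,4)] -> total=11

Answer: .......
.......
.......
.......
###...#
###....
###.#..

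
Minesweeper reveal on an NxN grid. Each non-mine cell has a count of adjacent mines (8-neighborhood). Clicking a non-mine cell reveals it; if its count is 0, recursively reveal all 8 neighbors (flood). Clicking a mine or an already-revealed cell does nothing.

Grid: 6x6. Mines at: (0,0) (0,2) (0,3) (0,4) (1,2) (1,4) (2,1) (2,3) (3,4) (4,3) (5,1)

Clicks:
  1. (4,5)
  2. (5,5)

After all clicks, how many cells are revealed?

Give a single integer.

Answer: 4

Derivation:
Click 1 (4,5) count=1: revealed 1 new [(4,5)] -> total=1
Click 2 (5,5) count=0: revealed 3 new [(4,4) (5,4) (5,5)] -> total=4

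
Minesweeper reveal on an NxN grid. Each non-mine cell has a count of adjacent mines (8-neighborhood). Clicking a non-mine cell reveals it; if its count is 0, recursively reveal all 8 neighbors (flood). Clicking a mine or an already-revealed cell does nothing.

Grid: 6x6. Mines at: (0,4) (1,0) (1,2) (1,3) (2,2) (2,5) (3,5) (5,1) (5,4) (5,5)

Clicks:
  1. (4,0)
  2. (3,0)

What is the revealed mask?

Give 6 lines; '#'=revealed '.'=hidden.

Click 1 (4,0) count=1: revealed 1 new [(4,0)] -> total=1
Click 2 (3,0) count=0: revealed 5 new [(2,0) (2,1) (3,0) (3,1) (4,1)] -> total=6

Answer: ......
......
##....
##....
##....
......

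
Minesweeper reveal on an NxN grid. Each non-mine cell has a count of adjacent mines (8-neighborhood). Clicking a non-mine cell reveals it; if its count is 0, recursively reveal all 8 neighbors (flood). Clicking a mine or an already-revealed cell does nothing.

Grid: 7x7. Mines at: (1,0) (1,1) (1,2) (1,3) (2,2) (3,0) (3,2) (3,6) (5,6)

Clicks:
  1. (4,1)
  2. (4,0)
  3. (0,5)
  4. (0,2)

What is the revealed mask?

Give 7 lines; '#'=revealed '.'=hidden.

Click 1 (4,1) count=2: revealed 1 new [(4,1)] -> total=1
Click 2 (4,0) count=1: revealed 1 new [(4,0)] -> total=2
Click 3 (0,5) count=0: revealed 9 new [(0,4) (0,5) (0,6) (1,4) (1,5) (1,6) (2,4) (2,5) (2,6)] -> total=11
Click 4 (0,2) count=3: revealed 1 new [(0,2)] -> total=12

Answer: ..#.###
....###
....###
.......
##.....
.......
.......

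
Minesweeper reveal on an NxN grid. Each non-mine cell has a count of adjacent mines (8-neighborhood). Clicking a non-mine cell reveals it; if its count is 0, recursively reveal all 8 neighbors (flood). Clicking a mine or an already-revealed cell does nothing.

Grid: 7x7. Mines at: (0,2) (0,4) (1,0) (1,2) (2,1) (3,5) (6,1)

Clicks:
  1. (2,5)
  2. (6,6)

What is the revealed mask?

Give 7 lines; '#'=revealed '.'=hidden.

Click 1 (2,5) count=1: revealed 1 new [(2,5)] -> total=1
Click 2 (6,6) count=0: revealed 27 new [(2,2) (2,3) (2,4) (3,0) (3,1) (3,2) (3,3) (3,4) (4,0) (4,1) (4,2) (4,3) (4,4) (4,5) (4,6) (5,0) (5,1) (5,2) (5,3) (5,4) (5,5) (5,6) (6,2) (6,3) (6,4) (6,5) (6,6)] -> total=28

Answer: .......
.......
..####.
#####..
#######
#######
..#####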